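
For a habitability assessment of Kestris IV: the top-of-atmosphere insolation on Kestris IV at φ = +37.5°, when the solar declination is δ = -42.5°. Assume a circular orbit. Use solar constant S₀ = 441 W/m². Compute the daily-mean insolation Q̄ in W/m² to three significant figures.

cos H₀ = −tan(+37.5°) tan(-42.500°) = 0.7031, H₀ = 0.7910 rad.
Bracket: H₀ sin φ sin δ + cos φ cos δ sin H₀ = 0.7910×0.60876×-0.67559 + 0.79335×0.73728×0.71107 = -0.325316 + 0.415920 = 0.090604.
Q̄ = (S₀/π) × [bracket] = (441/π) × 0.090604 = 12.72 W/m².

Q̄ ≈ 12.7 W/m²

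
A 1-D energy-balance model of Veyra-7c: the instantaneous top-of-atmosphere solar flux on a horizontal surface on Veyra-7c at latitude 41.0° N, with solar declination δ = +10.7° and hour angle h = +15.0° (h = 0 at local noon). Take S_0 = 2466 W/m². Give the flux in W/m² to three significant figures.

cos θ_z = sin ϕ sin δ + cos ϕ cos δ cos h = 0.121808 + 0.716318 = 0.838126.
Flux = S_0 · cos θ_z = 2466 × 0.838126 = 2067 W/m².

2.07e+03 W/m²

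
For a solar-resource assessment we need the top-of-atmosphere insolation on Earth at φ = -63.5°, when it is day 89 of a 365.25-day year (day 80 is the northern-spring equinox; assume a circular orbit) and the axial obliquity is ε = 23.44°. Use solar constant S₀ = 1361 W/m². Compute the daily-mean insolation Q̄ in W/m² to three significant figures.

Q̄ ≈ 157 W/m²

Solar longitude: λ_s = 360° × (89 − 80)/365.25 = 8.871°.
sin δ = sin 23.44° × sin 8.871° = 0.06134, so δ = +3.517°.
cos H₀ = −tan(-63.5°) tan(+3.517°) = 0.1233, H₀ = 1.4472 rad.
Bracket: H₀ sin φ sin δ + cos φ cos δ sin H₀ = 1.4472×-0.89493×0.06134 + 0.44620×0.99812×0.99237 = -0.079444 + 0.441963 = 0.362519.
Q̄ = (S₀/π) × [bracket] = (1361/π) × 0.362519 = 157.1 W/m².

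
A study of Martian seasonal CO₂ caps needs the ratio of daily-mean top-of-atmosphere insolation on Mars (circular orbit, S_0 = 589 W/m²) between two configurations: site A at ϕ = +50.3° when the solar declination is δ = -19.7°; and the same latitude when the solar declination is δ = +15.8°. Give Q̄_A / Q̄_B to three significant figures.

— Configuration A (ϕ=+50.3°):
cos h₀ = −tan(+50.3°) tan(-19.700°) = 0.4313, h₀ = 1.1249 rad.
Bracket: h₀ sin ϕ sin δ + cos ϕ cos δ sin h₀ = 1.1249×0.76940×-0.33710 + 0.63877×0.94147×0.90222 = -0.291759 + 0.542580 = 0.250821.
Q̄ = (S_0/π) × [bracket] = (589/π) × 0.250821 = 47.025 W/m².
— Configuration B (ϕ=+50.3°):
cos h₀ = −tan(+50.3°) tan(+15.800°) = -0.3408, h₀ = 1.9186 rad.
Bracket: h₀ sin ϕ sin δ + cos ϕ cos δ sin h₀ = 1.9186×0.76940×0.27228 + 0.63877×0.96222×0.94012 = 0.401932 + 0.577833 = 0.979765.
Q̄ = (S_0/π) × [bracket] = (589/π) × 0.979765 = 183.69 W/m².
Ratio Q̄_A / Q̄_B = 47.025 / 183.69 = 0.2560.

Q̄_A / Q̄_B ≈ 0.256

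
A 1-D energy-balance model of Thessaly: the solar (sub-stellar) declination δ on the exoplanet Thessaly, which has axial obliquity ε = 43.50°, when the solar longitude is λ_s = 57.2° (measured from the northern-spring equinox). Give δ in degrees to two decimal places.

sin δ = sin ε · sin λ_s = sin 43.50° × sin 57.2° = 0.578608.
δ = arcsin(0.578608) = +35.35°.

δ = +35.35°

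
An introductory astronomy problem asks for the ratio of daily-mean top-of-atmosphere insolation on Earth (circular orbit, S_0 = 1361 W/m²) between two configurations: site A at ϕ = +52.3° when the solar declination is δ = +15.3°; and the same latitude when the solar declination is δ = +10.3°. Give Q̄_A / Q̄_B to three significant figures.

Q̄_A / Q̄_B ≈ 1.14

— Configuration A (ϕ=+52.3°):
cos h₀ = −tan(+52.3°) tan(+15.300°) = -0.3540, h₀ = 1.9326 rad.
Bracket: h₀ sin ϕ sin δ + cos ϕ cos δ sin h₀ = 1.9326×0.79122×0.26387 + 0.61153×0.96456×0.93526 = 0.403487 + 0.551670 = 0.955157.
Q̄ = (S_0/π) × [bracket] = (1361/π) × 0.955157 = 413.79 W/m².
— Configuration B (ϕ=+52.3°):
cos h₀ = −tan(+52.3°) tan(+10.300°) = -0.2351, h₀ = 1.8082 rad.
Bracket: h₀ sin ϕ sin δ + cos ϕ cos δ sin h₀ = 1.8082×0.79122×0.17880 + 0.61153×0.98389×0.97196 = 0.255806 + 0.584807 = 0.840613.
Q̄ = (S_0/π) × [bracket] = (1361/π) × 0.840613 = 364.17 W/m².
Ratio Q̄_A / Q̄_B = 413.79 / 364.17 = 1.136.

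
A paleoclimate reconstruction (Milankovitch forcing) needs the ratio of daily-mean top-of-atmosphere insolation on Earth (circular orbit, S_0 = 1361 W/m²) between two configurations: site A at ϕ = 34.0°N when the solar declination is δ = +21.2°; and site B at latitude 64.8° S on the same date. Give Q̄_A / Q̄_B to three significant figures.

— Configuration A (ϕ=+34.0°):
cos h₀ = −tan(+34.0°) tan(+21.200°) = -0.2616, h₀ = 1.8355 rad.
Bracket: h₀ sin ϕ sin δ + cos ϕ cos δ sin h₀ = 1.8355×0.55919×0.36162 + 0.82904×0.93232×0.96517 = 0.371164 + 0.746009 = 1.117173.
Q̄ = (S_0/π) × [bracket] = (1361/π) × 1.117173 = 483.98 W/m².
— Configuration B (ϕ=-64.8°):
cos h₀ = −tan(-64.8°) tan(+21.200°) = 0.8243, h₀ = 0.6019 rad.
Bracket: h₀ sin ϕ sin δ + cos ϕ cos δ sin h₀ = 0.6019×-0.90483×0.36162 + 0.42578×0.93232×0.56619 = -0.196944 + 0.224757 = 0.027813.
Q̄ = (S_0/π) × [bracket] = (1361/π) × 0.027813 = 12.049 W/m².
Ratio Q̄_A / Q̄_B = 483.98 / 12.049 = 40.17.

Q̄_A / Q̄_B ≈ 40.2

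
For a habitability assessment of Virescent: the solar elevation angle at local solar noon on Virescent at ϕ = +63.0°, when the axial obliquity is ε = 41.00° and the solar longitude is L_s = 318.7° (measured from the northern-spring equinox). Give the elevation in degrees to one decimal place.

Solar declination: sin δ = sin ε · sin L_s = sin 41.00° × sin 318.7° = -0.43300, so δ = -25.658°.
At local noon the hour angle is zero, so the zenith angle equals |ϕ − δ| = |+63.0° − (-25.658°)| = 88.658°.
Elevation = 90° − 88.658° = 1.3°.

1.3°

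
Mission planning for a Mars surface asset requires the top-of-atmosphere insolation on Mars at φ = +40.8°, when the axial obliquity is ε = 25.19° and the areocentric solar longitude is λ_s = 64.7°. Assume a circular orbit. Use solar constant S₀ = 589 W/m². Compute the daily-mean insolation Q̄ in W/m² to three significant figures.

Q̄ ≈ 214 W/m²

sin δ = sin 25.19° × sin 64.7° = 0.38480, so δ = +22.631°.
cos H₀ = −tan(+40.8°) tan(+22.631°) = -0.3599, H₀ = 1.9389 rad.
Bracket: H₀ sin φ sin δ + cos φ cos δ sin H₀ = 1.9389×0.65342×0.38480 + 0.75700×0.92300×0.93301 = 0.487509 + 0.651904 = 1.139413.
Q̄ = (S₀/π) × [bracket] = (589/π) × 1.139413 = 213.6 W/m².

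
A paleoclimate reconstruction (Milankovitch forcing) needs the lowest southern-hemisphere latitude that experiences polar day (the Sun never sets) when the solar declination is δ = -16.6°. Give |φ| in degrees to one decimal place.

Polar day requires cos H₀ = −tan φ tan δ ≤ −1, i.e. tan φ tan δ ≥ 1.
The boundary is |tan φ| · |tan δ| = 1, so |φ| = 90° − |δ| = 90° − 16.6° = 73.4° in the southern hemisphere.

|φ| = 73.4°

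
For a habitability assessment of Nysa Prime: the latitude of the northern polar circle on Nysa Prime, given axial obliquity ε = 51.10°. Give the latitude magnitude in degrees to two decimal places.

38.90°

The polar circle is the lowest latitude that experiences at least one full rotation of continuous daylight at the northern-summer solstice; it lies at |ϕ| = 90° − ε = 90° − 51.10° = 38.90°.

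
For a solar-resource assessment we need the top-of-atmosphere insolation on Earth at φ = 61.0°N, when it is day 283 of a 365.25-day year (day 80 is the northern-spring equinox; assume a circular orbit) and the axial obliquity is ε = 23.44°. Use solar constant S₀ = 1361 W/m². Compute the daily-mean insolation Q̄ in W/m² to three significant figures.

Q̄ ≈ 133 W/m²

Solar longitude: λ_s = 360° × (283 − 80)/365.25 = 200.082°.
sin δ = sin 23.44° × sin 200.082° = -0.13659, so δ = -7.850°.
cos H₀ = −tan(+61.0°) tan(-7.850°) = 0.2487, H₀ = 1.3194 rad.
Bracket: H₀ sin φ sin δ + cos φ cos δ sin H₀ = 1.3194×0.87462×-0.13659 + 0.48481×0.99063×0.96857 = -0.157621 + 0.465173 = 0.307552.
Q̄ = (S₀/π) × [bracket] = (1361/π) × 0.307552 = 133.2 W/m².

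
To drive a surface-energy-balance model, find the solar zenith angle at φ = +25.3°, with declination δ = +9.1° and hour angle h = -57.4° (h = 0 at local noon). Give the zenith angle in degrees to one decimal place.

cos θ_z = sin φ sin δ + cos φ cos δ cos h = 0.067590 + 0.480963 = 0.548553.
θ_z = arccos(0.548553) = 56.7°.

θ_z = 56.7°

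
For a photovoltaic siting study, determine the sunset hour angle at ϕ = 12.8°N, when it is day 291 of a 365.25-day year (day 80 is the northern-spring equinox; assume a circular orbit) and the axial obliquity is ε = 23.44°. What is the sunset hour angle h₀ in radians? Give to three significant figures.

Solar longitude: L_s = 360° × (291 − 80)/365.25 = 207.967°.
sin δ = sin 23.44° × sin 207.967° = -0.18655, so δ = -10.751°.
cos h₀ = −tan ϕ · tan δ = −tan(+12.8°) × tan(-10.751°) = 0.0431, so h₀ = 1.5276 rad = 87.53°.

h₀ = 1.53 rad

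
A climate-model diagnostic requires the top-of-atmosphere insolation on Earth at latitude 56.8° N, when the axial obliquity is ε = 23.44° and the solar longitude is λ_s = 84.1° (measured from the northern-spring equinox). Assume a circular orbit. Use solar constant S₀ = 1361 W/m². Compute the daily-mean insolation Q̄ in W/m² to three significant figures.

Solar declination: sin δ = sin ε · sin λ_s = sin 23.44° × sin 84.1° = 0.39568, so δ = +23.308°.
cos H₀ = −tan(+56.8°) tan(+23.308°) = -0.6584, H₀ = 2.2895 rad.
Bracket: H₀ sin φ sin δ + cos φ cos δ sin H₀ = 2.2895×0.83676×0.39568 + 0.54756×0.91839×0.75267 = 0.758029 + 0.378498 = 1.136527.
Q̄ = (S₀/π) × [bracket] = (1361/π) × 1.136527 = 492.4 W/m².

Q̄ ≈ 492 W/m²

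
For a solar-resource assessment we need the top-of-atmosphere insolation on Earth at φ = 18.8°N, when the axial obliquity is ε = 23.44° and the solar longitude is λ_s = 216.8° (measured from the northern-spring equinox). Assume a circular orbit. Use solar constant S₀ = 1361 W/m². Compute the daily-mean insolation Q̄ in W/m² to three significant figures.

Solar declination: sin δ = sin ε · sin λ_s = sin 23.44° × sin 216.8° = -0.23828, so δ = -13.785°.
cos H₀ = −tan(+18.8°) tan(-13.785°) = 0.0835, H₀ = 1.4872 rad.
Bracket: H₀ sin φ sin δ + cos φ cos δ sin H₀ = 1.4872×0.32227×-0.23828 + 0.94665×0.97120×0.99651 = -0.114203 + 0.916178 = 0.801975.
Q̄ = (S₀/π) × [bracket] = (1361/π) × 0.801975 = 347.4 W/m².

Q̄ ≈ 347 W/m²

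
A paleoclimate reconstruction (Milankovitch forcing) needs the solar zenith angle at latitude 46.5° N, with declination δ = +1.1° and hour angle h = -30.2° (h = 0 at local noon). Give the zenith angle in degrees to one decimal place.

θ_z = 52.5°

cos θ_z = sin ϕ sin δ + cos ϕ cos δ cos h = 0.013925 + 0.594818 = 0.608743.
θ_z = arccos(0.608743) = 52.5°.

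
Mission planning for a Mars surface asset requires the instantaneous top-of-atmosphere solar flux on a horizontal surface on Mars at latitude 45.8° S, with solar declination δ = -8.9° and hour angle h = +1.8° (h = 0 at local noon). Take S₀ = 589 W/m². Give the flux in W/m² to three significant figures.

471 W/m²

cos θ_z = sin φ sin δ + cos φ cos δ cos h = 0.110914 + 0.688431 = 0.799345.
Flux = S₀ · cos θ_z = 589 × 0.799345 = 470.8 W/m².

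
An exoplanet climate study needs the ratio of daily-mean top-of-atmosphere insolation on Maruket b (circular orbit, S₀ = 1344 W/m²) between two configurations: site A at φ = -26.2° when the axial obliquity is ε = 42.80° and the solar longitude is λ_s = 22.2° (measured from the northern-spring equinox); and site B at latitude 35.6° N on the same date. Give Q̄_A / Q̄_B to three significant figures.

Q̄_A / Q̄_B ≈ 0.673

— Configuration A (φ=-26.2°):
Solar declination: sin δ = sin ε · sin λ_s = sin 42.80° × sin 22.2° = 0.25672, so δ = +14.876°.
cos H₀ = −tan(-26.2°) tan(+14.876°) = 0.1307, H₀ = 1.4397 rad.
Bracket: H₀ sin φ sin δ + cos φ cos δ sin H₀ = 1.4397×-0.44151×0.25672 + 0.89726×0.96649×0.99142 = -0.163182 + 0.859752 = 0.696570.
Q̄ = (S₀/π) × [bracket] = (1344/π) × 0.696570 = 298.00 W/m².
— Configuration B (φ=+35.6°):
cos H₀ = −tan(+35.6°) tan(+14.876°) = -0.1902, H₀ = 1.7621 rad.
Bracket: H₀ sin φ sin δ + cos φ cos δ sin H₀ = 1.7621×0.58212×0.25672 + 0.81310×0.96649×0.98175 = 0.263331 + 0.771511 = 1.034842.
Q̄ = (S₀/π) × [bracket] = (1344/π) × 1.034842 = 442.71 W/m².
Ratio Q̄_A / Q̄_B = 298.00 / 442.71 = 0.6731.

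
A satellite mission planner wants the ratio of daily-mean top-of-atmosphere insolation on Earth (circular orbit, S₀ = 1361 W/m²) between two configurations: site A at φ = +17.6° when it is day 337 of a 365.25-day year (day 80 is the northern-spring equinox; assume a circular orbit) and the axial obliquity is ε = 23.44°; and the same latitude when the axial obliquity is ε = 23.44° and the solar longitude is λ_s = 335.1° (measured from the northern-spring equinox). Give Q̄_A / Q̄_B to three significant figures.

Q̄_A / Q̄_B ≈ 0.822

— Configuration A (φ=+17.6°):
Solar longitude: λ_s = 360° × (337 − 80)/365.25 = 253.306°.
sin δ = sin 23.44° × sin 253.306° = -0.38102, so δ = -22.397°.
cos H₀ = −tan(+17.6°) tan(-22.397°) = 0.1307, H₀ = 1.4397 rad.
Bracket: H₀ sin φ sin δ + cos φ cos δ sin H₀ = 1.4397×0.30237×-0.38102 + 0.95319×0.92457×0.99142 = -0.165866 + 0.873729 = 0.707863.
Q̄ = (S₀/π) × [bracket] = (1361/π) × 0.707863 = 306.66 W/m².
— Configuration B (φ=+17.6°):
Solar declination: sin δ = sin ε · sin λ_s = sin 23.44° × sin 335.1° = -0.16748, so δ = -9.642°.
cos H₀ = −tan(+17.6°) tan(-9.642°) = 0.0539, H₀ = 1.5169 rad.
Bracket: H₀ sin φ sin δ + cos φ cos δ sin H₀ = 1.5169×0.30237×-0.16748 + 0.95319×0.98587×0.99855 = -0.076817 + 0.938359 = 0.861542.
Q̄ = (S₀/π) × [bracket] = (1361/π) × 0.861542 = 373.24 W/m².
Ratio Q̄_A / Q̄_B = 306.66 / 373.24 = 0.8216.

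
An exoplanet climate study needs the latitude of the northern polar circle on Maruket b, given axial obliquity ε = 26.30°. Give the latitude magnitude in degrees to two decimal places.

The polar circle is the lowest latitude that experiences at least one full rotation of continuous daylight at the northern-summer solstice; it lies at |ϕ| = 90° − ε = 90° − 26.30° = 63.70°.

63.70°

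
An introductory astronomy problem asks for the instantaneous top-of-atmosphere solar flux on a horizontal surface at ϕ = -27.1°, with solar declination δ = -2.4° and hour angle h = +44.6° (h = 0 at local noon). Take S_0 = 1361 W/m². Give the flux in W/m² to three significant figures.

888 W/m²

cos θ_z = sin ϕ sin δ + cos ϕ cos δ cos h = 0.019076 + 0.633299 = 0.652375.
Flux = S_0 · cos θ_z = 1361 × 0.652375 = 887.9 W/m².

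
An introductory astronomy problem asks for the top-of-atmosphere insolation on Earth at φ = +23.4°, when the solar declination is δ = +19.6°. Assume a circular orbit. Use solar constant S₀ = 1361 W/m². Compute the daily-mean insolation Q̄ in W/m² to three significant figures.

Q̄ ≈ 470 W/m²

cos H₀ = −tan(+23.4°) tan(+19.600°) = -0.1541, H₀ = 1.7255 rad.
Bracket: H₀ sin φ sin δ + cos φ cos δ sin H₀ = 1.7255×0.39715×0.33545 + 0.91775×0.94206×0.98806 = 0.229878 + 0.854253 = 1.084131.
Q̄ = (S₀/π) × [bracket] = (1361/π) × 1.084131 = 469.7 W/m².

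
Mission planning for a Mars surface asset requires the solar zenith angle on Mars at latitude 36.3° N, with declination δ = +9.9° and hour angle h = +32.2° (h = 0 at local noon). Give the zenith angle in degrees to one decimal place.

θ_z = 39.3°

cos θ_z = sin φ sin δ + cos φ cos δ cos h = 0.101784 + 0.671816 = 0.773600.
θ_z = arccos(0.773600) = 39.3°.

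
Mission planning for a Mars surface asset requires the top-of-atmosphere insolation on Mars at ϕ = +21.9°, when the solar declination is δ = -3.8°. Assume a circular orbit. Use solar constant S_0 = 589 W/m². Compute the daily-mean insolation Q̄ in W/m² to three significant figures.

cos h₀ = −tan(+21.9°) tan(-3.800°) = 0.0267, h₀ = 1.5441 rad.
Bracket: h₀ sin ϕ sin δ + cos ϕ cos δ sin h₀ = 1.5441×0.37299×-0.06627 + 0.92784×0.99780×0.99964 = -0.038167 + 0.925465 = 0.887298.
Q̄ = (S_0/π) × [bracket] = (589/π) × 0.887298 = 166.4 W/m².

Q̄ ≈ 166 W/m²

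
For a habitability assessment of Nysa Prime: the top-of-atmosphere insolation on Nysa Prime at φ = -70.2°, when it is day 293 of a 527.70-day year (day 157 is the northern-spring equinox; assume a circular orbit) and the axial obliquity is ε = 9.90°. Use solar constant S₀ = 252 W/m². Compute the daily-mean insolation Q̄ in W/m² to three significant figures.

Solar longitude: λ_s = 360° × (293 − 157)/527.70 = 92.780°.
sin δ = sin 9.90° × sin 92.780° = 0.17173, so δ = +9.888°.
cos H₀ = −tan(-70.2°) tan(+9.888°) = 0.4842, H₀ = 1.0654 rad.
Bracket: H₀ sin φ sin δ + cos φ cos δ sin H₀ = 1.0654×-0.94088×0.17173 + 0.33874×0.98514×0.87497 = -0.172144 + 0.291983 = 0.119839.
Q̄ = (S₀/π) × [bracket] = (252/π) × 0.119839 = 9.613 W/m².

Q̄ ≈ 9.61 W/m²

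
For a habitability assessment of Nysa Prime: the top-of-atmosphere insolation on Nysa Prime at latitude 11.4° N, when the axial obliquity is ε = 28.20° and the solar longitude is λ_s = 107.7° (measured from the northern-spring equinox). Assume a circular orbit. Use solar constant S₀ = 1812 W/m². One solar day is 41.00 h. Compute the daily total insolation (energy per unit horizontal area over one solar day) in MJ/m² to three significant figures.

86.8 MJ/m²

Solar declination: sin δ = sin ε · sin λ_s = sin 28.20° × sin 107.7° = 0.45018, so δ = +26.755°.
cos H₀ = −tan(+11.4°) tan(+26.755°) = -0.1017, H₀ = 1.6726 rad.
Bracket: H₀ sin φ sin δ + cos φ cos δ sin H₀ = 1.6726×0.19766×0.45018 + 0.98027×0.89294×0.99482 = 0.148832 + 0.870788 = 1.019620.
Q̄ = (S₀/π) × [bracket] = (1812/π) × 1.019620 = 588.09 W/m².
Daily total = Q̄ × 41.00 h × 3600 s/h = 588.09 × 41.00 × 3600 / 10⁶ = 86.80 MJ/m².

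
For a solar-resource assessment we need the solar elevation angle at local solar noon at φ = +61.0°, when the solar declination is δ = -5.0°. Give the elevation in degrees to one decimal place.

At local noon the hour angle is zero, so the zenith angle equals |φ − δ| = |+61.0° − (-5.000°)| = 66.000°.
Elevation = 90° − 66.000° = 24.0°.

24.0°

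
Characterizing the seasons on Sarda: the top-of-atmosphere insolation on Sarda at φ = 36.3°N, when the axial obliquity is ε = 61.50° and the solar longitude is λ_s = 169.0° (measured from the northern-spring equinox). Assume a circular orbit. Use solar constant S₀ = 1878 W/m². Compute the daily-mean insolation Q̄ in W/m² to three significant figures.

Solar declination: sin δ = sin ε · sin λ_s = sin 61.50° × sin 169.0° = 0.16769, so δ = +9.653°.
cos H₀ = −tan(+36.3°) tan(+9.653°) = -0.1249, H₀ = 1.6961 rad.
Bracket: H₀ sin φ sin δ + cos φ cos δ sin H₀ = 1.6961×0.59201×0.16769 + 0.80593×0.98584×0.99216 = 0.168379 + 0.788289 = 0.956668.
Q̄ = (S₀/π) × [bracket] = (1878/π) × 0.956668 = 571.9 W/m².

Q̄ ≈ 572 W/m²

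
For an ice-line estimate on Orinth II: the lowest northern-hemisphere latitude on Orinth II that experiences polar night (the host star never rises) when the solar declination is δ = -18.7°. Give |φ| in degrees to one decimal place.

Polar night requires cos H₀ = −tan φ tan δ ≥ 1, i.e. tan φ tan δ ≤ −1.
The boundary is |tan φ| · |tan δ| = 1, so |φ| = 90° − |δ| = 90° − 18.7° = 71.3° in the northern hemisphere.

|φ| = 71.3°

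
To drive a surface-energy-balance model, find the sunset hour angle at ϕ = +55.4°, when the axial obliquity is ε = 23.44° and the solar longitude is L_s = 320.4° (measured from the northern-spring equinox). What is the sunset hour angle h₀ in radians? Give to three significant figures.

h₀ = 1.18 rad

Solar declination: sin δ = sin ε · sin L_s = sin 23.44° × sin 320.4° = -0.25356, so δ = -14.688°.
cos h₀ = −tan ϕ · tan δ = −tan(+55.4°) × tan(-14.688°) = 0.3800, so h₀ = 1.1810 rad = 67.67°.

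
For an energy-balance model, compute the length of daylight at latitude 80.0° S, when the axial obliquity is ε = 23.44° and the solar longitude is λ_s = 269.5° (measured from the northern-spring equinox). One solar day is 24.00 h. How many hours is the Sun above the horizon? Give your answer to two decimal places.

Solar declination: sin δ = sin ε · sin λ_s = sin 23.44° × sin 269.5° = -0.39777, so δ = -23.439°.
Sunrise equation: cos H₀ = −tan φ · tan δ = -2.4588 ≤ −1, so the Sun never sets (polar day) and H₀ = π.
Daylight = 2H₀/(2π) × 24.00 h = (3.1416/π) × 24.00 = 24.00 h.

24.00 h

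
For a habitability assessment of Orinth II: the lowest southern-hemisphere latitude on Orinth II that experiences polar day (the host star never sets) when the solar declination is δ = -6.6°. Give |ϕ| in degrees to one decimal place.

Polar day requires cos h₀ = −tan ϕ tan δ ≤ −1, i.e. tan ϕ tan δ ≥ 1.
The boundary is |tan ϕ| · |tan δ| = 1, so |ϕ| = 90° − |δ| = 90° − 6.6° = 83.4° in the southern hemisphere.

|ϕ| = 83.4°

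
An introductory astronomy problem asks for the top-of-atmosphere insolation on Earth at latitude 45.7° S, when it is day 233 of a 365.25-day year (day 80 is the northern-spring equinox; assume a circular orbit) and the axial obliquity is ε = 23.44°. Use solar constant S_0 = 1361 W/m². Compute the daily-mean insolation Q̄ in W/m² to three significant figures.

Solar longitude: L_s = 360° × (233 − 80)/365.25 = 150.801°.
sin δ = sin 23.44° × sin 150.801° = 0.19406, so δ = +11.190°.
cos h₀ = −tan(-45.7°) tan(+11.190°) = 0.2027, h₀ = 1.3667 rad.
Bracket: h₀ sin ϕ sin δ + cos ϕ cos δ sin h₀ = 1.3667×-0.71569×0.19406 + 0.69842×0.98099×0.97924 = -0.189817 + 0.670919 = 0.481102.
Q̄ = (S_0/π) × [bracket] = (1361/π) × 0.481102 = 208.4 W/m².

Q̄ ≈ 208 W/m²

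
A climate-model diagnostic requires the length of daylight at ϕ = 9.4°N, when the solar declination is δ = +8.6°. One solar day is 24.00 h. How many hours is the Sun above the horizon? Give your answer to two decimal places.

cos h₀ = −tan ϕ · tan δ = −tan(+9.4°) × tan(+8.600°) = -0.0250, so h₀ = 1.5958 rad = 91.43°.
Daylight = 2h₀/(2π) × 24.00 h = (1.5958/π) × 24.00 = 12.19 h.

12.19 h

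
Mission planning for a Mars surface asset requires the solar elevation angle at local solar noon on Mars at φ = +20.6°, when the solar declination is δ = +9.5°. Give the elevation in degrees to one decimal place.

At local noon the hour angle is zero, so the zenith angle equals |φ − δ| = |+20.6° − (+9.500°)| = 11.100°.
Elevation = 90° − 11.100° = 78.9°.

78.9°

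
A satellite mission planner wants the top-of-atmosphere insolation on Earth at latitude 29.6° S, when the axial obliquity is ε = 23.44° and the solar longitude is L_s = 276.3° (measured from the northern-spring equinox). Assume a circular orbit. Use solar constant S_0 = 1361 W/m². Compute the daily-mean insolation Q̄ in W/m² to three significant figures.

Solar declination: sin δ = sin ε · sin L_s = sin 23.44° × sin 276.3° = -0.39539, so δ = -23.290°.
cos h₀ = −tan(-29.6°) tan(-23.290°) = -0.2445, h₀ = 1.8178 rad.
Bracket: h₀ sin ϕ sin δ + cos ϕ cos δ sin h₀ = 1.8178×-0.49394×-0.39539 + 0.86949×0.91851×0.96964 = 0.355014 + 0.774389 = 1.129403.
Q̄ = (S_0/π) × [bracket] = (1361/π) × 1.129403 = 489.3 W/m².

Q̄ ≈ 489 W/m²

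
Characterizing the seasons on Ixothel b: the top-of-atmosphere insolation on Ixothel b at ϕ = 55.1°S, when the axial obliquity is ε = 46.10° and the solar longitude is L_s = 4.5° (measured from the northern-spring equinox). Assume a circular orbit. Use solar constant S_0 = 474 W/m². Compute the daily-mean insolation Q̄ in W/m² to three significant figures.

Solar declination: sin δ = sin ε · sin L_s = sin 46.10° × sin 4.5° = 0.05653, so δ = +3.241°.
cos h₀ = −tan(-55.1°) tan(+3.241°) = 0.0812, h₀ = 1.4895 rad.
Bracket: h₀ sin ϕ sin δ + cos ϕ cos δ sin h₀ = 1.4895×-0.82015×0.05653 + 0.57215×0.99840×0.99670 = -0.069058 + 0.569349 = 0.500291.
Q̄ = (S_0/π) × [bracket] = (474/π) × 0.500291 = 75.48 W/m².

Q̄ ≈ 75.5 W/m²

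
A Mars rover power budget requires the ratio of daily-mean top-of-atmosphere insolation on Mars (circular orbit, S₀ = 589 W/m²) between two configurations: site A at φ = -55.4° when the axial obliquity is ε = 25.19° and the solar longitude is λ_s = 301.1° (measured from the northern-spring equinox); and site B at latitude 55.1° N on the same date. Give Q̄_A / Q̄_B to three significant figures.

Q̄_A / Q̄_B ≈ 7.27

— Configuration A (φ=-55.4°):
Solar declination: sin δ = sin ε · sin λ_s = sin 25.19° × sin 301.1° = -0.36445, so δ = -21.373°.
cos H₀ = −tan(-55.4°) tan(-21.373°) = -0.5673, H₀ = 2.1740 rad.
Bracket: H₀ sin φ sin δ + cos φ cos δ sin H₀ = 2.1740×-0.82314×-0.36445 + 0.56784×0.93122×0.82350 = 0.652186 + 0.435454 = 1.087640.
Q̄ = (S₀/π) × [bracket] = (589/π) × 1.087640 = 203.92 W/m².
— Configuration B (φ=+55.1°):
cos H₀ = −tan(+55.1°) tan(-21.373°) = 0.5610, H₀ = 0.9752 rad.
Bracket: H₀ sin φ sin δ + cos φ cos δ sin H₀ = 0.9752×0.82015×-0.36445 + 0.57215×0.93122×0.82781 = -0.291491 + 0.441055 = 0.149564.
Q̄ = (S₀/π) × [bracket] = (589/π) × 0.149564 = 28.041 W/m².
Ratio Q̄_A / Q̄_B = 203.92 / 28.041 = 7.272.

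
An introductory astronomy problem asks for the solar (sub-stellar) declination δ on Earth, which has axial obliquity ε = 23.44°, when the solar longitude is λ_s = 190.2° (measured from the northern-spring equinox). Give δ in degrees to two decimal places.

δ = -4.04°

sin δ = sin ε · sin λ_s = sin 23.44° × sin 190.2° = -0.070442.
δ = arcsin(-0.070442) = -4.04°.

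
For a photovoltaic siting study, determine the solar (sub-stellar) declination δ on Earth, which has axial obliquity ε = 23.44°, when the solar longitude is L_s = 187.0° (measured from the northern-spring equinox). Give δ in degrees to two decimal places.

δ = -2.78°

sin δ = sin ε · sin L_s = sin 23.44° × sin 187.0° = -0.048478.
δ = arcsin(-0.048478) = -2.78°.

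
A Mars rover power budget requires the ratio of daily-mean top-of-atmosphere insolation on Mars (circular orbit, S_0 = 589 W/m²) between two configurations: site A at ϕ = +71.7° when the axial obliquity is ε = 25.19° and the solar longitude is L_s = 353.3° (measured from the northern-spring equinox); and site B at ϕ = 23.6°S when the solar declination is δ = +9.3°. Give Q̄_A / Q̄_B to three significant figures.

Q̄_A / Q̄_B ≈ 0.302

— Configuration A (ϕ=+71.7°):
Solar declination: sin δ = sin ε · sin L_s = sin 25.19° × sin 353.3° = -0.04966, so δ = -2.846°.
cos h₀ = −tan(+71.7°) tan(-2.846°) = 0.1503, h₀ = 1.4199 rad.
Bracket: h₀ sin ϕ sin δ + cos ϕ cos δ sin h₀ = 1.4199×0.94943×-0.04966 + 0.31399×0.99877×0.98863 = -0.066946 + 0.310038 = 0.243092.
Q̄ = (S_0/π) × [bracket] = (589/π) × 0.243092 = 45.576 W/m².
— Configuration B (ϕ=-23.6°):
cos h₀ = −tan(-23.6°) tan(+9.300°) = 0.0715, h₀ = 1.4992 rad.
Bracket: h₀ sin ϕ sin δ + cos ϕ cos δ sin h₀ = 1.4992×-0.40035×0.16160 + 0.91636×0.98686×0.99744 = -0.096993 + 0.902004 = 0.805011.
Q̄ = (S_0/π) × [bracket] = (589/π) × 0.805011 = 150.93 W/m².
Ratio Q̄_A / Q̄_B = 45.576 / 150.93 = 0.3020.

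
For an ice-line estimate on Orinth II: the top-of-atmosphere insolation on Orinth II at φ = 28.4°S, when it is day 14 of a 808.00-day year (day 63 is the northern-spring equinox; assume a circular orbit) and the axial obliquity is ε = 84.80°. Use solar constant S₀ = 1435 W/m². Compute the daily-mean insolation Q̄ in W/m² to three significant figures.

Solar longitude: λ_s = 360° × (14 − 63)/808.00 = -21.832°, i.e. -21.832° + 360° = 338.168°.
sin δ = sin 84.80° × sin 338.168° = -0.37035, so δ = -21.737°.
cos H₀ = −tan(-28.4°) tan(-21.737°) = -0.2156, H₀ = 1.7881 rad.
Bracket: H₀ sin φ sin δ + cos φ cos δ sin H₀ = 1.7881×-0.47562×-0.37035 + 0.87965×0.92889×0.97649 = 0.314966 + 0.797888 = 1.112854.
Q̄ = (S₀/π) × [bracket] = (1435/π) × 1.112854 = 508.3 W/m².

Q̄ ≈ 508 W/m²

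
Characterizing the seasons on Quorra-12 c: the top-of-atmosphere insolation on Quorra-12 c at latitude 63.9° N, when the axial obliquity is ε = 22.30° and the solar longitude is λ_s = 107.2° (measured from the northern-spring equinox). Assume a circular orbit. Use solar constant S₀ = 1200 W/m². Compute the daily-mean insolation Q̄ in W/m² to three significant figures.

Solar declination: sin δ = sin ε · sin λ_s = sin 22.30° × sin 107.2° = 0.36249, so δ = +21.253°.
cos H₀ = −tan(+63.9°) tan(+21.253°) = -0.7939, H₀ = 2.4880 rad.
Bracket: H₀ sin φ sin δ + cos φ cos δ sin H₀ = 2.4880×0.89803×0.36249 + 0.43994×0.93199×0.60802 = 0.809911 + 0.249300 = 1.059211.
Q̄ = (S₀/π) × [bracket] = (1200/π) × 1.059211 = 404.6 W/m².

Q̄ ≈ 405 W/m²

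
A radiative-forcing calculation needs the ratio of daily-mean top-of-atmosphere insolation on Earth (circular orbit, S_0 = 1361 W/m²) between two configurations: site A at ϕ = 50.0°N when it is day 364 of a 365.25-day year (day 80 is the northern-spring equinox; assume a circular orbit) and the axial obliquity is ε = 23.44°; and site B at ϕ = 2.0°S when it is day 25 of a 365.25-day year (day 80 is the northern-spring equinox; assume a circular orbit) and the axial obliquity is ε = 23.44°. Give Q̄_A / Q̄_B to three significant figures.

— Configuration A (ϕ=+50.0°):
Solar longitude: L_s = 360° × (364 − 80)/365.25 = 279.918°.
sin δ = sin 23.44° × sin 279.918° = -0.39184, so δ = -23.069°.
cos h₀ = −tan(+50.0°) tan(-23.069°) = 0.5076, h₀ = 1.0384 rad.
Bracket: h₀ sin ϕ sin δ + cos ϕ cos δ sin h₀ = 1.0384×0.76604×-0.39184 + 0.64279×0.92003×0.86161 = -0.311691 + 0.509544 = 0.197853.
Q̄ = (S_0/π) × [bracket] = (1361/π) × 0.197853 = 85.714 W/m².
— Configuration B (ϕ=-2.0°):
Solar longitude: L_s = 360° × (25 − 80)/365.25 = -54.209°, i.e. -54.209° + 360° = 305.791°.
sin δ = sin 23.44° × sin 305.791° = -0.32267, so δ = -18.824°.
cos h₀ = −tan(-2.0°) tan(-18.824°) = -0.0119, h₀ = 1.5827 rad.
Bracket: h₀ sin ϕ sin δ + cos ϕ cos δ sin h₀ = 1.5827×-0.03490×-0.32267 + 0.99939×0.94651×0.99993 = 0.017823 + 0.945866 = 0.963689.
Q̄ = (S_0/π) × [bracket] = (1361/π) × 0.963689 = 417.49 W/m².
Ratio Q̄_A / Q̄_B = 85.714 / 417.49 = 0.2053.

Q̄_A / Q̄_B ≈ 0.205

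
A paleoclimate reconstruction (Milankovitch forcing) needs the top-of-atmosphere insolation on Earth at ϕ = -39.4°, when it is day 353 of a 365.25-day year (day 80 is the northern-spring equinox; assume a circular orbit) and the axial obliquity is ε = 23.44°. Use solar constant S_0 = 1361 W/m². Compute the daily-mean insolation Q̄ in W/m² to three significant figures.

Solar longitude: L_s = 360° × (353 − 80)/365.25 = 269.076°.
sin δ = sin 23.44° × sin 269.076° = -0.39774, so δ = -23.437°.
cos h₀ = −tan(-39.4°) tan(-23.437°) = -0.3561, h₀ = 1.9349 rad.
Bracket: h₀ sin ϕ sin δ + cos ϕ cos δ sin h₀ = 1.9349×-0.63473×-0.39774 + 0.77273×0.91750×0.93445 = 0.488480 + 0.662506 = 1.150986.
Q̄ = (S_0/π) × [bracket] = (1361/π) × 1.150986 = 498.6 W/m².

Q̄ ≈ 499 W/m²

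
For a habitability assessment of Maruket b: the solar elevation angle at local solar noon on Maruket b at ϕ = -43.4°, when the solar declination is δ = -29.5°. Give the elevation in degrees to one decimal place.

76.1°

At local noon the hour angle is zero, so the zenith angle equals |ϕ − δ| = |-43.4° − (-29.500°)| = 13.900°.
Elevation = 90° − 13.900° = 76.1°.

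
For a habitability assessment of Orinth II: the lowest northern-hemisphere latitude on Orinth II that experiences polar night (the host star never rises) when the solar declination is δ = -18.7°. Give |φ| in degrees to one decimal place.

Polar night requires cos H₀ = −tan φ tan δ ≥ 1, i.e. tan φ tan δ ≤ −1.
The boundary is |tan φ| · |tan δ| = 1, so |φ| = 90° − |δ| = 90° − 18.7° = 71.3° in the northern hemisphere.

|φ| = 71.3°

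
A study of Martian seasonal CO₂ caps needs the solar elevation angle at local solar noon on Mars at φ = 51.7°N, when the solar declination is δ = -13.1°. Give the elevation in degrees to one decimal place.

At local noon the hour angle is zero, so the zenith angle equals |φ − δ| = |+51.7° − (-13.100°)| = 64.800°.
Elevation = 90° − 64.800° = 25.2°.

25.2°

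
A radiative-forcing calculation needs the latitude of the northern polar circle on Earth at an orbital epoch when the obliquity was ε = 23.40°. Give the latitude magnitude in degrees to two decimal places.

66.60°

The polar circle is the lowest latitude that experiences at least one full rotation of continuous daylight at the northern-summer solstice; it lies at |ϕ| = 90° − ε = 90° − 23.40° = 66.60°.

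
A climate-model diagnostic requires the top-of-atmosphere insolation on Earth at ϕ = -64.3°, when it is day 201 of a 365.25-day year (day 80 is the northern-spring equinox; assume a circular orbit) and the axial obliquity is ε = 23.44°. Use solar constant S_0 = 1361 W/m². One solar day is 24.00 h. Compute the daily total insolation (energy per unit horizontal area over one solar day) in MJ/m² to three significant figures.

1.61 MJ/m²

Solar longitude: L_s = 360° × (201 − 80)/365.25 = 119.261°.
sin δ = sin 23.44° × sin 119.261° = 0.34703, so δ = +20.306°.
cos h₀ = −tan(-64.3°) tan(+20.306°) = 0.7689, h₀ = 0.6937 rad.
Bracket: h₀ sin ϕ sin δ + cos ϕ cos δ sin h₀ = 0.6937×-0.90108×0.34703 + 0.43366×0.93785×0.63941 = -0.216921 + 0.260053 = 0.043132.
Q̄ = (S_0/π) × [bracket] = (1361/π) × 0.043132 = 18.686 W/m².
Daily total = Q̄ × 24.00 h × 3600 s/h = 18.686 × 24.00 × 3600 / 10⁶ = 1.614 MJ/m².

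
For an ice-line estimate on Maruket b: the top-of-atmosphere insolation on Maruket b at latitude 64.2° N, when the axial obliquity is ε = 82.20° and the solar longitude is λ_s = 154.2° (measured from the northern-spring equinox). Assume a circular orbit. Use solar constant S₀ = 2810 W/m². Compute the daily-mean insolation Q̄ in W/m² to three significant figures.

Solar declination: sin δ = sin ε · sin λ_s = sin 82.20° × sin 154.2° = 0.43120, so δ = +25.544°.
cos H₀ = −tan(+64.2°) tan(+25.544°) = -0.9886, H₀ = 2.9906 rad.
Bracket: H₀ sin φ sin δ + cos φ cos δ sin H₀ = 2.9906×0.90032×0.43120 + 0.43523×0.90225×0.15042 = 1.161005 + 0.059068 = 1.220073.
Q̄ = (S₀/π) × [bracket] = (2810/π) × 1.220073 = 1091 W/m².

Q̄ ≈ 1.09e+03 W/m²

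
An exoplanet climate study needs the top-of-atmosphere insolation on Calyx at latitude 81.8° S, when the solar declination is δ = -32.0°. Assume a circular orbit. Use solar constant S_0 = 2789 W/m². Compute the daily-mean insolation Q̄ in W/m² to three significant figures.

cos h₀ = −tan(-81.8°) tan(-32.000°) = -4.3363 ≤ −1 ⇒ polar day, h₀ = π.
Bracket: h₀ sin ϕ sin δ + cos ϕ cos δ sin h₀ = 3.1416×-0.98978×-0.52992 + 0.14263×0.84805×0.00000 = 1.647782 + 0.000000 = 1.647782.
Q̄ = (S_0/π) × [bracket] = (2789/π) × 1.647782 = 1463 W/m².

Q̄ ≈ 1.46e+03 W/m²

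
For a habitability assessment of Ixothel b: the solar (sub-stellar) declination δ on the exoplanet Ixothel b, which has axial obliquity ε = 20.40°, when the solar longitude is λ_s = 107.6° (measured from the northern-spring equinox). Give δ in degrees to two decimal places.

sin δ = sin ε · sin λ_s = sin 20.40° × sin 107.6° = 0.332256.
δ = arcsin(0.332256) = +19.41°.

δ = +19.41°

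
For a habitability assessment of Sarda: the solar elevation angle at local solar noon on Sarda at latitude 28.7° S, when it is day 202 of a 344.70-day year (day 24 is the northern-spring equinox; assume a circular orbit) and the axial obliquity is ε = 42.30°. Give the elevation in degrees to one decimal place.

Solar longitude: L_s = 360° × (202 − 24)/344.70 = 185.901°.
sin δ = sin 42.30° × sin 185.901° = -0.06919, so δ = -3.967°.
At local noon the hour angle is zero, so the zenith angle equals |ϕ − δ| = |-28.7° − (-3.967°)| = 24.733°.
Elevation = 90° − 24.733° = 65.3°.

65.3°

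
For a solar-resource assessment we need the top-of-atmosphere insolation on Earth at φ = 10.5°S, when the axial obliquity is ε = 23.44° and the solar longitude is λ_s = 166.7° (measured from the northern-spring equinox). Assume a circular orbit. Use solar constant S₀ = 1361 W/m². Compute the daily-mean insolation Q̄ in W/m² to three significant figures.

Q̄ ≈ 413 W/m²

Solar declination: sin δ = sin ε · sin λ_s = sin 23.44° × sin 166.7° = 0.09151, so δ = +5.251°.
cos H₀ = −tan(-10.5°) tan(+5.251°) = 0.0170, H₀ = 1.5538 rad.
Bracket: H₀ sin φ sin δ + cos φ cos δ sin H₀ = 1.5538×-0.18224×0.09151 + 0.98325×0.99580×0.99985 = -0.025912 + 0.978973 = 0.953061.
Q̄ = (S₀/π) × [bracket] = (1361/π) × 0.953061 = 412.9 W/m².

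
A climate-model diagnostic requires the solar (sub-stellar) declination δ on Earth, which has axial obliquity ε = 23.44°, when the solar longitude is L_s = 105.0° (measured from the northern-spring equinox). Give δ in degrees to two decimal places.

δ = +22.60°

sin δ = sin ε · sin L_s = sin 23.44° × sin 105.0° = 0.384234.
δ = arcsin(0.384234) = +22.60°.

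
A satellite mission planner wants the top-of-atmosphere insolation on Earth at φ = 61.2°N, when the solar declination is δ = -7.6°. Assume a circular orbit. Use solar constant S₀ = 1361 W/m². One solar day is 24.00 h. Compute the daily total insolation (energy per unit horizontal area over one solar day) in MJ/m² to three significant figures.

cos H₀ = −tan(+61.2°) tan(-7.600°) = 0.2427, H₀ = 1.3256 rad.
Bracket: H₀ sin φ sin δ + cos φ cos δ sin H₀ = 1.3256×0.87631×-0.13226 + 0.48175×0.99122×0.97010 = -0.153638 + 0.463242 = 0.309604.
Q̄ = (S₀/π) × [bracket] = (1361/π) × 0.309604 = 134.13 W/m².
Daily total = Q̄ × 24.00 h × 3600 s/h = 134.13 × 24.00 × 3600 / 10⁶ = 11.59 MJ/m².

11.6 MJ/m²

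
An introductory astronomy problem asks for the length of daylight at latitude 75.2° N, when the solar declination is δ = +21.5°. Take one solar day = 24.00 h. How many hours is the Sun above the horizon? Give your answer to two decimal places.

24.00 h

Sunrise equation: cos H₀ = −tan φ · tan δ = -1.4909 ≤ −1, so the Sun never sets (polar day) and H₀ = π.
Daylight = 2H₀/(2π) × 24.00 h = (3.1416/π) × 24.00 = 24.00 h.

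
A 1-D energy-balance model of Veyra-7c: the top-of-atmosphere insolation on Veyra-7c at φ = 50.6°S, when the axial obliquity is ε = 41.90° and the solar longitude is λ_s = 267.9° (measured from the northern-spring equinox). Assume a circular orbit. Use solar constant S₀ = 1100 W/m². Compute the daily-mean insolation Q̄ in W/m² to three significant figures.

Q̄ ≈ 567 W/m²

Solar declination: sin δ = sin ε · sin λ_s = sin 41.90° × sin 267.9° = -0.66738, so δ = -41.865°.
cos H₀ = −tan(-50.6°) tan(-41.865°) = -1.0910 ≤ −1 ⇒ polar day, H₀ = π.
Bracket: H₀ sin φ sin δ + cos φ cos δ sin H₀ = 3.1416×-0.77273×-0.66738 + 0.63473×0.74471×0.00000 = 1.620137 + 0.000000 = 1.620137.
Q̄ = (S₀/π) × [bracket] = (1100/π) × 1.620137 = 567.3 W/m².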